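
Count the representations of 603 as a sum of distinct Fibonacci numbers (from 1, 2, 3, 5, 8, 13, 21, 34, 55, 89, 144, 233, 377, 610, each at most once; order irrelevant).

10

Each representation comes from the Zeckendorf form by replacing some F_k with F_{k−1} + F_{k−2} where possible.
603 = 377+144+55+21+5+1 = 377+144+55+21+3+2+1 = 377+144+55+13+8+5+1 = … (7 more), for 10 in all.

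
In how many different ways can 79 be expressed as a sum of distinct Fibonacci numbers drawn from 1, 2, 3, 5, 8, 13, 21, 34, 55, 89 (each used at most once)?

Starting from the Zeckendorf form and repeatedly splitting a term F_k into F_{k−1} + F_{k−2} (when neither is already used) reaches every representation.
79 = 55+21+3 = 55+21+2+1 = 55+13+8+3 = 55+13+8+2+1 = … (4 more), for 8 in all.

8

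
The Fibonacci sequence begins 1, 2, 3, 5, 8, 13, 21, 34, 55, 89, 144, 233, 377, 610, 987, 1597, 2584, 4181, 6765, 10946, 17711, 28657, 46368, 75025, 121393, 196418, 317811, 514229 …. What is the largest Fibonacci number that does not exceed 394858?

317811 ≤ 394858 < 514229, so the largest Fibonacci number not exceeding 394858 is 317811.

317811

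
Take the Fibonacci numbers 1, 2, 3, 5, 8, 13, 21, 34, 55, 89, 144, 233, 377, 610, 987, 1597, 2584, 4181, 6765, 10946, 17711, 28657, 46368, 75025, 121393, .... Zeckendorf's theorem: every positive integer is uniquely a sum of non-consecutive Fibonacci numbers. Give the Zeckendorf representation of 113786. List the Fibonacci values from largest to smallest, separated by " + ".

75025 + 28657 + 6765 + 2584 + 610 + 144 + 1

113786: greatest Fibonacci not exceeding it is 75025, leaving 38761
38761: greatest Fibonacci not exceeding it is 28657, leaving 10104
10104: greatest Fibonacci not exceeding it is 6765, leaving 3339
3339: greatest Fibonacci not exceeding it is 2584, leaving 755
755: greatest Fibonacci not exceeding it is 610, leaving 145
145: greatest Fibonacci not exceeding it is 144, leaving 1
1: greatest Fibonacci not exceeding it is 1, leaving 0
So 113786 = 75025 + 28657 + 6765 + 2584 + 610 + 144 + 1, with no two terms consecutive in the sequence.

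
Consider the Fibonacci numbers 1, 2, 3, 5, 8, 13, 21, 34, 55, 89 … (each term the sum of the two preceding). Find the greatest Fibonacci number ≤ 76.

55

55 ≤ 76 < 89, so the largest Fibonacci number not exceeding 76 is 55.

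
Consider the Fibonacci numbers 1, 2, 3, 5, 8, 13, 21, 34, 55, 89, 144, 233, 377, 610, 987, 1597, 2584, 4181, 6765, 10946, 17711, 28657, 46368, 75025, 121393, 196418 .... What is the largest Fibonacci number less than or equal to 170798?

121393

121393 ≤ 170798 < 196418, so the largest Fibonacci number not exceeding 170798 is 121393.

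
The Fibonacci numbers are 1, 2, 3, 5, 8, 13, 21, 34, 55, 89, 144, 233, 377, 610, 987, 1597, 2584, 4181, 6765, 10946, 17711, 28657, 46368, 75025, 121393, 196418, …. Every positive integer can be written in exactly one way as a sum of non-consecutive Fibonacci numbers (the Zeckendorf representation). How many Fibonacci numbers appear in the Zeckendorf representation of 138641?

7

Repeatedly subtract the largest Fibonacci number that fits:
138641: greatest Fibonacci not exceeding it is 121393, leaving 17248
17248: greatest Fibonacci not exceeding it is 10946, leaving 6302
6302: greatest Fibonacci not exceeding it is 4181, leaving 2121
2121: greatest Fibonacci not exceeding it is 1597, leaving 524
524: greatest Fibonacci not exceeding it is 377, leaving 147
147: greatest Fibonacci not exceeding it is 144, leaving 3
3: greatest Fibonacci not exceeding it is 3, leaving 0
138641 = 121393 + 10946 + 4181 + 1597 + 377 + 144 + 3, which has 7 terms.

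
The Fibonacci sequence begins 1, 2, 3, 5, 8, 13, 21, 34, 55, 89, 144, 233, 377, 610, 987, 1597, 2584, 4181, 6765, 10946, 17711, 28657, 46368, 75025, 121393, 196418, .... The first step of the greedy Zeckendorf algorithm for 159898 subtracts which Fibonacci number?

121393 ≤ 159898 < 196418, so the largest Fibonacci number not exceeding 159898 is 121393.

121393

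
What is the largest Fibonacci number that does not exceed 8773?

6765 ≤ 8773 < 10946, so the largest Fibonacci number not exceeding 8773 is 6765.

6765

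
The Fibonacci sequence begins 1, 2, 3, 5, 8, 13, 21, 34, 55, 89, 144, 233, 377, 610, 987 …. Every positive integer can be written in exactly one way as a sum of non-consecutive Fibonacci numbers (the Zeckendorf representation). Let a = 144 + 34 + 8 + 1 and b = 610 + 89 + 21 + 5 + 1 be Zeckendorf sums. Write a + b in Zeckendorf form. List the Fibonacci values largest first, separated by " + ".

The two numbers are 187 and 726, so their sum is 913.
610 ≤ 913 < 987, so take 610; remainder 303
233 ≤ 303 < 377, so take 233; remainder 70
55 ≤ 70 < 89, so take 55; remainder 15
13 ≤ 15 < 21, so take 13; remainder 2
2 ≤ 2 < 3, so take 2; remainder 0

610 + 233 + 55 + 13 + 2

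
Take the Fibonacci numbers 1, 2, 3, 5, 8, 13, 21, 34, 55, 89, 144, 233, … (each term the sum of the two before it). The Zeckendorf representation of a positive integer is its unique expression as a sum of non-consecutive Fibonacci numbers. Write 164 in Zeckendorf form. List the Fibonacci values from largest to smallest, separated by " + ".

144 + 13 + 5 + 2

largest Fibonacci ≤ 164 is 144; 164 − 144 = 20
largest Fibonacci ≤ 20 is 13; 20 − 13 = 7
largest Fibonacci ≤ 7 is 5; 7 − 5 = 2
largest Fibonacci ≤ 2 is 2; 2 − 2 = 0
So 164 = 144 + 13 + 5 + 2, with no two terms consecutive in the sequence.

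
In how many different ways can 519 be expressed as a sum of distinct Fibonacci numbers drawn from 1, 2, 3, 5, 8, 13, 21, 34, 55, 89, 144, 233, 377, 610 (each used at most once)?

10

519 = 377+89+34+13+5+1 = 377+89+34+13+3+2+1 = 233+144+89+34+13+5+1 = 377+89+34+8+5+3+2+1 = 233+144+89+34+13+3+2+1 = … (5 more), for 10 in all.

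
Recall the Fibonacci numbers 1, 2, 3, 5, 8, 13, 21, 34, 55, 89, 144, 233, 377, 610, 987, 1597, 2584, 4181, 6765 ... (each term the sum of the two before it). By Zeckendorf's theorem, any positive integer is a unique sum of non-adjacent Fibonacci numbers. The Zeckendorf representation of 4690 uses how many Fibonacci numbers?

Greedily peel off the largest Fibonacci term at each step:
4181 ≤ 4690 < 6765, so take 4181; remainder 509
377 ≤ 509 < 610, so take 377; remainder 132
89 ≤ 132 < 144, so take 89; remainder 43
34 ≤ 43 < 55, so take 34; remainder 9
8 ≤ 9 < 13, so take 8; remainder 1
1 ≤ 1 < 2, so take 1; remainder 0
4690 = 4181 + 377 + 89 + 34 + 8 + 1, which has 6 terms.

6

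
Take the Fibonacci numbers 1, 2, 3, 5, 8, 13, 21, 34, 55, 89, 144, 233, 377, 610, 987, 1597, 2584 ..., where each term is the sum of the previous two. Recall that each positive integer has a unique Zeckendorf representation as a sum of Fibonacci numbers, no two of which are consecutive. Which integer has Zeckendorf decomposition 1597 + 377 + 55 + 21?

2050

1597 + 377 + 55 + 21 = 2050.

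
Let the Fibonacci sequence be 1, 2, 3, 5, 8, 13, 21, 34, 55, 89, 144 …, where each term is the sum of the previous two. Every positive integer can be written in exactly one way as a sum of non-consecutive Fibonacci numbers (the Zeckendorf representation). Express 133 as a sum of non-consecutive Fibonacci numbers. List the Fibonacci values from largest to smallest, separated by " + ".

subtract 89 from 133: 44 remains
subtract 34 from 44: 10 remains
subtract 8 from 10: 2 remains
subtract 2 from 2: 0 remains
So 133 = 89 + 34 + 8 + 2, with no two terms consecutive in the sequence.

89 + 34 + 8 + 2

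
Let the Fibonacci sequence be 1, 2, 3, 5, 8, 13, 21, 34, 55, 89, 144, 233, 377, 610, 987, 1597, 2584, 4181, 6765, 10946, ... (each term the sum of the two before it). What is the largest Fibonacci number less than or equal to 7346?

6765 ≤ 7346 < 10946, so the largest Fibonacci number not exceeding 7346 is 6765.

6765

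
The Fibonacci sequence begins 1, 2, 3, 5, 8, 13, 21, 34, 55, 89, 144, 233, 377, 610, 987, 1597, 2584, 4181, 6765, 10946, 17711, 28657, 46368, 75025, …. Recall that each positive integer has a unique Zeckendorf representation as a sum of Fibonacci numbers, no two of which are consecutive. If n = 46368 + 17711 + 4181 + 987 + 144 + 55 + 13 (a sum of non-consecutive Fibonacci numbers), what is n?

69459

46368 + 17711 + 4181 + 987 + 144 + 55 + 13 = 69459.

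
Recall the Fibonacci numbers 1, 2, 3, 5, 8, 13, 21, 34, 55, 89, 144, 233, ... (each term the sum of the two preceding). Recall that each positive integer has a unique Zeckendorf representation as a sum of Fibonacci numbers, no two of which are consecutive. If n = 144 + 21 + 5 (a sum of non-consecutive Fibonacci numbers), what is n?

144 + 21 + 5 = 170.

170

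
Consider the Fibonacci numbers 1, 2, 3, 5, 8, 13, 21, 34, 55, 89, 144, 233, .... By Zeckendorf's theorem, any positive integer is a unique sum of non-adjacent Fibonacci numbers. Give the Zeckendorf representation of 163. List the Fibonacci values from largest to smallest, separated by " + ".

largest Fibonacci ≤ 163 is 144; 163 − 144 = 19
largest Fibonacci ≤ 19 is 13; 19 − 13 = 6
largest Fibonacci ≤ 6 is 5; 6 − 5 = 1
largest Fibonacci ≤ 1 is 1; 1 − 1 = 0
So 163 = 144 + 13 + 5 + 1, with no two terms consecutive in the sequence.

144 + 13 + 5 + 1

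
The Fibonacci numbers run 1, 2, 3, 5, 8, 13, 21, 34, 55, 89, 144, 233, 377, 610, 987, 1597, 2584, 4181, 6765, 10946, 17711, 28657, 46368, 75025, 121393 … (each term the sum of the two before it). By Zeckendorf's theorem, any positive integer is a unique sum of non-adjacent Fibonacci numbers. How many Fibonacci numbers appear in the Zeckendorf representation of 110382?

Repeatedly subtract the largest Fibonacci number that fits:
subtract 75025 from 110382: 35357 remains
subtract 28657 from 35357: 6700 remains
subtract 4181 from 6700: 2519 remains
subtract 1597 from 2519: 922 remains
subtract 610 from 922: 312 remains
subtract 233 from 312: 79 remains
subtract 55 from 79: 24 remains
subtract 21 from 24: 3 remains
subtract 3 from 3: 0 remains
110382 = 75025 + 28657 + 4181 + 1597 + 610 + 233 + 55 + 21 + 3, which has 9 terms.

9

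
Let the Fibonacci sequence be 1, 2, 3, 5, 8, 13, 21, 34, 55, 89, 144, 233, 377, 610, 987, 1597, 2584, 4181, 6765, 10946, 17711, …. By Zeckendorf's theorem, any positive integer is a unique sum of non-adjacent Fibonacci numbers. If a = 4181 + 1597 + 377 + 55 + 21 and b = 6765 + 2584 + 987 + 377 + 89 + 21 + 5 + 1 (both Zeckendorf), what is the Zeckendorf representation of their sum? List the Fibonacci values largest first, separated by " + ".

10946 + 4181 + 1597 + 233 + 89 + 13 + 1

The two numbers are 6231 and 10829, so their sum is 17060.
Greedily peel off the largest Fibonacci term at each step:
10946 ≤ 17060 < 17711, so take 10946; remainder 6114
4181 ≤ 6114 < 6765, so take 4181; remainder 1933
1597 ≤ 1933 < 2584, so take 1597; remainder 336
233 ≤ 336 < 377, so take 233; remainder 103
89 ≤ 103 < 144, so take 89; remainder 14
13 ≤ 14 < 21, so take 13; remainder 1
1 ≤ 1 < 2, so take 1; remainder 0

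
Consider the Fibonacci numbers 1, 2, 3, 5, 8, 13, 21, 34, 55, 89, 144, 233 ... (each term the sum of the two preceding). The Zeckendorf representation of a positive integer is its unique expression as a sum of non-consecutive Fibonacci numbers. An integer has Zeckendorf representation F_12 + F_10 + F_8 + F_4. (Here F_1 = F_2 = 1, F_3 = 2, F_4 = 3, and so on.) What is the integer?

F_12 + F_10 + F_8 + F_4 = 144 + 55 + 21 + 3 = 223.

223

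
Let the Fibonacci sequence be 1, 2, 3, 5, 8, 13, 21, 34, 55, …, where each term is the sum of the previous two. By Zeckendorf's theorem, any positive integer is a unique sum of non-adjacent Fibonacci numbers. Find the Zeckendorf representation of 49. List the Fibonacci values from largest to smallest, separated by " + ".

Greedy algorithm:
34 ≤ 49 < 55, so take 34; remainder 15
13 ≤ 15 < 21, so take 13; remainder 2
2 ≤ 2 < 3, so take 2; remainder 0
So 49 = 34 + 13 + 2, with no two terms consecutive in the sequence.

34 + 13 + 2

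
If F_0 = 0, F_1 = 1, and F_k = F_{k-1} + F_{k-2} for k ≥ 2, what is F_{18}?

Iterating the recurrence up to F_{13} = 233 and F_{12} = 144:
F_{14} = F_{13} + F_{12} = 233 + 144 = 377
F_{15} = F_{14} + F_{13} = 377 + 233 = 610
F_{16} = F_{15} + F_{14} = 610 + 377 = 987
F_{17} = F_{16} + F_{15} = 987 + 610 = 1597
F_{18} = F_{17} + F_{16} = 1597 + 987 = 2584

2584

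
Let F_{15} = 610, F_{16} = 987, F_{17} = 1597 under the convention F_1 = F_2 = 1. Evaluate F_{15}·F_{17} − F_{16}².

610·1597 − 987² = 974170 − 974169 = 1. (Cassini's identity: F_{k−1}F_{k+1} − F_k² = (−1)^k.)

1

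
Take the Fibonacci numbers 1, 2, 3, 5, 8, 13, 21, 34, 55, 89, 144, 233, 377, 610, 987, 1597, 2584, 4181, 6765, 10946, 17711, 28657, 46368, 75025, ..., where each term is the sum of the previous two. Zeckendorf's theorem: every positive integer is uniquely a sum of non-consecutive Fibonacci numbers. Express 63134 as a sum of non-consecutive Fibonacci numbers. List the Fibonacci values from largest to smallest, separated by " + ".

take 46368 (≤ 63134); 63134 − 46368 = 16766
take 10946 (≤ 16766); 16766 − 10946 = 5820
take 4181 (≤ 5820); 5820 − 4181 = 1639
take 1597 (≤ 1639); 1639 − 1597 = 42
take 34 (≤ 42); 42 − 34 = 8
take 8 (≤ 8); 8 − 8 = 0
So 63134 = 46368 + 10946 + 4181 + 1597 + 34 + 8, with no two terms consecutive in the sequence.

46368 + 10946 + 4181 + 1597 + 34 + 8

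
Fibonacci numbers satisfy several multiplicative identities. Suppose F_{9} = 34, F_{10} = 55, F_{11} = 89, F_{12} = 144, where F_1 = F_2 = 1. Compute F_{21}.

10946

By the addition formula F_{m+n} = F_m F_{n+1} + F_{m−1} F_n with m=10, n=11: F_{21} = 55·144 + 34·89 = 7920 + 3026 = 10946.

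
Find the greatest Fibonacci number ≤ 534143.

514229

514229 ≤ 534143 < 832040, so the largest Fibonacci number not exceeding 534143 is 514229.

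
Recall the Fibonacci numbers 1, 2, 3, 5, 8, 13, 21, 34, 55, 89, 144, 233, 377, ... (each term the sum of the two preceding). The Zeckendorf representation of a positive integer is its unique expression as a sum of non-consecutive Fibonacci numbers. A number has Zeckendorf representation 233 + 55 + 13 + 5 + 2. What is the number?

308

233 + 55 + 13 + 5 + 2 = 308.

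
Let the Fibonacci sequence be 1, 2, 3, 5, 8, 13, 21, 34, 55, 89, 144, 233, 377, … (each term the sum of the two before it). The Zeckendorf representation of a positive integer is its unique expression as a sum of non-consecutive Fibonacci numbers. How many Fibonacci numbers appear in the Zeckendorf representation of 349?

5

233 ≤ 349 < 377, so take 233; remainder 116
89 ≤ 116 < 144, so take 89; remainder 27
21 ≤ 27 < 34, so take 21; remainder 6
5 ≤ 6 < 8, so take 5; remainder 1
1 ≤ 1 < 2, so take 1; remainder 0
349 = 233 + 89 + 21 + 5 + 1, which has 5 terms.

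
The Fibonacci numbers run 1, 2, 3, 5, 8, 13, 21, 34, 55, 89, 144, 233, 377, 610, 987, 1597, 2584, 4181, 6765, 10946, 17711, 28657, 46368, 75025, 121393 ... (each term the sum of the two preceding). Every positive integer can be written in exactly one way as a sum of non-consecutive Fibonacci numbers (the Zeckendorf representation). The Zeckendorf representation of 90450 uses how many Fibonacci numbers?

7

take 75025 (≤ 90450); 90450 − 75025 = 15425
take 10946 (≤ 15425); 15425 − 10946 = 4479
take 4181 (≤ 4479); 4479 − 4181 = 298
take 233 (≤ 298); 298 − 233 = 65
take 55 (≤ 65); 65 − 55 = 10
take 8 (≤ 10); 10 − 8 = 2
take 2 (≤ 2); 2 − 2 = 0
90450 = 75025 + 10946 + 4181 + 233 + 55 + 8 + 2, which has 7 terms.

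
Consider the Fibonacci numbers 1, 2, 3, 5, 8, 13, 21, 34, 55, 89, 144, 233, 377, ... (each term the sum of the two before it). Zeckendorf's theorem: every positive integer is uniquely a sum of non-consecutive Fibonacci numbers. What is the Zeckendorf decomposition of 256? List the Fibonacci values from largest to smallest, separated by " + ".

233 + 21 + 2

256: greatest Fibonacci not exceeding it is 233, leaving 23
23: greatest Fibonacci not exceeding it is 21, leaving 2
2: greatest Fibonacci not exceeding it is 2, leaving 0
So 256 = 233 + 21 + 2, with no two terms consecutive in the sequence.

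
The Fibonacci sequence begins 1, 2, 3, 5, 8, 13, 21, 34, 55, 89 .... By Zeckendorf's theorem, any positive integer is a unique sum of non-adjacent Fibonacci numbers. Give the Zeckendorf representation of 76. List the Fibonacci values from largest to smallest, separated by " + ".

55 + 21

take 55 (≤ 76); 76 − 55 = 21
take 21 (≤ 21); 21 − 21 = 0
So 76 = 55 + 21, with no two terms consecutive in the sequence.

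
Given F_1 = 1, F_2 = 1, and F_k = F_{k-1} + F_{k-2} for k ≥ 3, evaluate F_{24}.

46368

Iterating the recurrence up to F_{18} = 2584 and F_{17} = 1597:
F_{19} = F_{18} + F_{17} = 2584 + 1597 = 4181
F_{20} = F_{19} + F_{18} = 4181 + 2584 = 6765
F_{21} = F_{20} + F_{19} = 6765 + 4181 = 10946
F_{22} = F_{21} + F_{20} = 10946 + 6765 = 17711
F_{23} = F_{22} + F_{21} = 17711 + 10946 = 28657
F_{24} = F_{23} + F_{22} = 28657 + 17711 = 46368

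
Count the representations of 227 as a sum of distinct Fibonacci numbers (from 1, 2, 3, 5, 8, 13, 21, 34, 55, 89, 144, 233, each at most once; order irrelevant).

4

Starting from the Zeckendorf form and repeatedly splitting a term F_k into F_{k−1} + F_{k−2} (when neither is already used) reaches every representation.
227 = 144+55+21+5+2 = 144+55+13+8+5+2 = 144+34+21+13+8+5+2 = 89+55+34+21+13+8+5+2 — 4 representations.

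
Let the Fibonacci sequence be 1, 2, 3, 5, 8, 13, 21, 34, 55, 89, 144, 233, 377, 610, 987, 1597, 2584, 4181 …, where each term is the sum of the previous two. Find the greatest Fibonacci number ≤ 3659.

2584 ≤ 3659 < 4181, so the largest Fibonacci number not exceeding 3659 is 2584.

2584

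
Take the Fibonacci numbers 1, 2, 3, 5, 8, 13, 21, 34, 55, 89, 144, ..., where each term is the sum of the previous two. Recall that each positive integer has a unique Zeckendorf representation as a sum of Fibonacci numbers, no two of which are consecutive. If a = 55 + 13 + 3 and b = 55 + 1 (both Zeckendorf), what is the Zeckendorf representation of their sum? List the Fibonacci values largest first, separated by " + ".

89 + 34 + 3 + 1

The two numbers are 71 and 56, so their sum is 127.
127: greatest Fibonacci not exceeding it is 89, leaving 38
38: greatest Fibonacci not exceeding it is 34, leaving 4
4: greatest Fibonacci not exceeding it is 3, leaving 1
1: greatest Fibonacci not exceeding it is 1, leaving 0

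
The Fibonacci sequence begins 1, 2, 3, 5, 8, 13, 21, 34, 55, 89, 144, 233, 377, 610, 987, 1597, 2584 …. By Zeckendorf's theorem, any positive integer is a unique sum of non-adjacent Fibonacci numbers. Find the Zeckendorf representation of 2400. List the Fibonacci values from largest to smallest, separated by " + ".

1597 + 610 + 144 + 34 + 13 + 2

2400: greatest Fibonacci not exceeding it is 1597, leaving 803
803: greatest Fibonacci not exceeding it is 610, leaving 193
193: greatest Fibonacci not exceeding it is 144, leaving 49
49: greatest Fibonacci not exceeding it is 34, leaving 15
15: greatest Fibonacci not exceeding it is 13, leaving 2
2: greatest Fibonacci not exceeding it is 2, leaving 0
So 2400 = 1597 + 610 + 144 + 34 + 13 + 2, with no two terms consecutive in the sequence.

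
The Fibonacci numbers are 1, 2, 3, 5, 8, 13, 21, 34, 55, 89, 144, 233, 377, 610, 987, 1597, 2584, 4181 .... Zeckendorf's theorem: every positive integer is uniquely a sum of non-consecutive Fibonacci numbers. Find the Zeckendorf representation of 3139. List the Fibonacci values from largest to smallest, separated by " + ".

Greedy algorithm:
2584 ≤ 3139 < 4181, so take 2584; remainder 555
377 ≤ 555 < 610, so take 377; remainder 178
144 ≤ 178 < 233, so take 144; remainder 34
34 ≤ 34 < 55, so take 34; remainder 0
So 3139 = 2584 + 377 + 144 + 34, with no two terms consecutive in the sequence.

2584 + 377 + 144 + 34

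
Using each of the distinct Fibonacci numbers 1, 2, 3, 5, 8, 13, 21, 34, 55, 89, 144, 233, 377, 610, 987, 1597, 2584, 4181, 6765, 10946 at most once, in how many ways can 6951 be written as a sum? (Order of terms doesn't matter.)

54

Each representation comes from the Zeckendorf form by replacing some F_k with F_{k−1} + F_{k−2} where possible.
6951 = 6765+144+34+8 = 6765+144+34+5+3 = 6765+144+21+13+8 = … (51 more), for 54 in all.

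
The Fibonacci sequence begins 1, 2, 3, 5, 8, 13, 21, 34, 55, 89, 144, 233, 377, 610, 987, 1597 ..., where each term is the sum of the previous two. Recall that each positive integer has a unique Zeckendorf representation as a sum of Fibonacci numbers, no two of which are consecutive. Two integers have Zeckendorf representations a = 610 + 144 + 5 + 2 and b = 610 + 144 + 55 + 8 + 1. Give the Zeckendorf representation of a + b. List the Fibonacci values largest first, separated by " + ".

The two numbers are 761 and 818, so their sum is 1579.
987 ≤ 1579 < 1597, so take 987; remainder 592
377 ≤ 592 < 610, so take 377; remainder 215
144 ≤ 215 < 233, so take 144; remainder 71
55 ≤ 71 < 89, so take 55; remainder 16
13 ≤ 16 < 21, so take 13; remainder 3
3 ≤ 3 < 5, so take 3; remainder 0

987 + 377 + 144 + 55 + 13 + 3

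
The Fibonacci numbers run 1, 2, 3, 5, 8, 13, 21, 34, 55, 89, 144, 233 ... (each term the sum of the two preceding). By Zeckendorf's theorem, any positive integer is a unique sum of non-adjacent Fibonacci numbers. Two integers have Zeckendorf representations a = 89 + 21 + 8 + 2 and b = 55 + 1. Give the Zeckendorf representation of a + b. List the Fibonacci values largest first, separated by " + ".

144 + 21 + 8 + 3

The two numbers are 120 and 56, so their sum is 176.
take 144 (≤ 176); 176 − 144 = 32
take 21 (≤ 32); 32 − 21 = 11
take 8 (≤ 11); 11 − 8 = 3
take 3 (≤ 3); 3 − 3 = 0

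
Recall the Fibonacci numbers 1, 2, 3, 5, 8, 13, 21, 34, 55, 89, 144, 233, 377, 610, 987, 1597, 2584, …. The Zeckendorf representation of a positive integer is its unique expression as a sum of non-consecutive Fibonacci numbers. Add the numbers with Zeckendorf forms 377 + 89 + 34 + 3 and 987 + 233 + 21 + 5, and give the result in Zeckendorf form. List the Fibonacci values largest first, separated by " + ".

The two numbers are 503 and 1246, so their sum is 1749.
largest Fibonacci ≤ 1749 is 1597; 1749 − 1597 = 152
largest Fibonacci ≤ 152 is 144; 152 − 144 = 8
largest Fibonacci ≤ 8 is 8; 8 − 8 = 0

1597 + 144 + 8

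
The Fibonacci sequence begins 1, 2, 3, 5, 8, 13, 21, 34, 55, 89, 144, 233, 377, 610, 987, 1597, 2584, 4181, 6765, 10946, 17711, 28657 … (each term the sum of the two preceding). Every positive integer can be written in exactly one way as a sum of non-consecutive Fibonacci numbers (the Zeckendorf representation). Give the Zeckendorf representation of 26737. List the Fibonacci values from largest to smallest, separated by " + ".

26737 − 17711 = 9026
9026 − 6765 = 2261
2261 − 1597 = 664
664 − 610 = 54
54 − 34 = 20
20 − 13 = 7
7 − 5 = 2
2 − 2 = 0
So 26737 = 17711 + 6765 + 1597 + 610 + 34 + 13 + 5 + 2, with no two terms consecutive in the sequence.

17711 + 6765 + 1597 + 610 + 34 + 13 + 5 + 2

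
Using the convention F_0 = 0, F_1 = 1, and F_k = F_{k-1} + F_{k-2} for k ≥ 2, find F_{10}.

Iterating the recurrence up to F_{2} = 1 and F_{1} = 1:
F_{3} = F_{2} + F_{1} = 1 + 1 = 2
F_{4} = F_{3} + F_{2} = 2 + 1 = 3
F_{5} = F_{4} + F_{3} = 3 + 2 = 5
F_{6} = F_{5} + F_{4} = 5 + 3 = 8
F_{7} = F_{6} + F_{5} = 8 + 5 = 13
F_{8} = F_{7} + F_{6} = 13 + 8 = 21
F_{9} = F_{8} + F_{7} = 21 + 13 = 34
F_{10} = F_{9} + F_{8} = 34 + 21 = 55

55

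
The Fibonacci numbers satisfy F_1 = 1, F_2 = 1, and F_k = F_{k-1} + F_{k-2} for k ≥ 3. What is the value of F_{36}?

14930352

Iterating the recurrence up to F_{28} = 317811 and F_{27} = 196418:
F_{29} = F_{28} + F_{27} = 317811 + 196418 = 514229
F_{30} = F_{29} + F_{28} = 514229 + 317811 = 832040
F_{31} = F_{30} + F_{29} = 832040 + 514229 = 1346269
F_{32} = F_{31} + F_{30} = 1346269 + 832040 = 2178309
F_{33} = F_{32} + F_{31} = 2178309 + 1346269 = 3524578
F_{34} = F_{33} + F_{32} = 3524578 + 2178309 = 5702887
F_{35} = F_{34} + F_{33} = 5702887 + 3524578 = 9227465
F_{36} = F_{35} + F_{34} = 9227465 + 5702887 = 14930352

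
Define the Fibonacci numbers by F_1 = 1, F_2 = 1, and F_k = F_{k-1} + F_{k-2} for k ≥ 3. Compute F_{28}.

317811

Iterating the recurrence up to F_{21} = 10946 and F_{20} = 6765:
F_{22} = F_{21} + F_{20} = 10946 + 6765 = 17711
F_{23} = F_{22} + F_{21} = 17711 + 10946 = 28657
F_{24} = F_{23} + F_{22} = 28657 + 17711 = 46368
F_{25} = F_{24} + F_{23} = 46368 + 28657 = 75025
F_{26} = F_{25} + F_{24} = 75025 + 46368 = 121393
F_{27} = F_{26} + F_{25} = 121393 + 75025 = 196418
F_{28} = F_{27} + F_{26} = 196418 + 121393 = 317811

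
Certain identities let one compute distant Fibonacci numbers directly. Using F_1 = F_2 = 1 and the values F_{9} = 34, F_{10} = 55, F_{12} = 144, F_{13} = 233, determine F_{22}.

17711

By the addition formula F_{m+n} = F_m F_{n+1} + F_{m−1} F_n with m=10, n=12: F_{22} = 55·233 + 34·144 = 12815 + 4896 = 17711.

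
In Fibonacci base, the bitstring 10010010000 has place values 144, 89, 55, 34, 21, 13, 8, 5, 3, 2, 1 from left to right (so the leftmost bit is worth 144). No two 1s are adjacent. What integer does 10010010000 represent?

186

Summing the place values of the 1 bits: 144 + 34 + 8 = 186.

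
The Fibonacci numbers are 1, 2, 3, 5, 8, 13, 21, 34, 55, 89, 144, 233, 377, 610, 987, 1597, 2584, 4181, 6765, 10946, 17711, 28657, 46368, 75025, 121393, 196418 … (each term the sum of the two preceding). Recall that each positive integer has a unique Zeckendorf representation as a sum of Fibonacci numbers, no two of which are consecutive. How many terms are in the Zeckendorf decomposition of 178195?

8

take 121393 (≤ 178195); 178195 − 121393 = 56802
take 46368 (≤ 56802); 56802 − 46368 = 10434
take 6765 (≤ 10434); 10434 − 6765 = 3669
take 2584 (≤ 3669); 3669 − 2584 = 1085
take 987 (≤ 1085); 1085 − 987 = 98
take 89 (≤ 98); 98 − 89 = 9
take 8 (≤ 9); 9 − 8 = 1
take 1 (≤ 1); 1 − 1 = 0
178195 = 121393 + 46368 + 6765 + 2584 + 987 + 89 + 8 + 1, which has 8 terms.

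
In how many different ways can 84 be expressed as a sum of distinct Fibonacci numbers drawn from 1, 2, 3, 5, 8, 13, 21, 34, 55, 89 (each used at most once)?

Starting from the Zeckendorf form and repeatedly splitting a term F_k into F_{k−1} + F_{k−2} (when neither is already used) reaches every representation.
84 = 55+21+8 = 55+21+5+3 = 55+21+5+2+1 = 55+13+8+5+3 = 55+13+8+5+2+1 = … (2 more), for 7 in all.

7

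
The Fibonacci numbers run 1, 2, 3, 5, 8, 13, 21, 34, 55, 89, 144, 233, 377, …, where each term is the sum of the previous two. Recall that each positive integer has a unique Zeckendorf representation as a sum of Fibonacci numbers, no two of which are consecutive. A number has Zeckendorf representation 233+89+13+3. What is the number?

338

233+89+13+3 = 338.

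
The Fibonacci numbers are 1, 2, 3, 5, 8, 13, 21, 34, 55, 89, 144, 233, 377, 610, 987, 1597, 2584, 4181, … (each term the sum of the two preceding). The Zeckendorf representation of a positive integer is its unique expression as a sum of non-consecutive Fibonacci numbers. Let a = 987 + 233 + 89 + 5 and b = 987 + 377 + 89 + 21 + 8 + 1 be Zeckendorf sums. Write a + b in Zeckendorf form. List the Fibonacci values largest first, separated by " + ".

2584 + 144 + 55 + 13 + 1

The two numbers are 1314 and 1483, so their sum is 2797.
2797 − 2584 = 213
213 − 144 = 69
69 − 55 = 14
14 − 13 = 1
1 − 1 = 0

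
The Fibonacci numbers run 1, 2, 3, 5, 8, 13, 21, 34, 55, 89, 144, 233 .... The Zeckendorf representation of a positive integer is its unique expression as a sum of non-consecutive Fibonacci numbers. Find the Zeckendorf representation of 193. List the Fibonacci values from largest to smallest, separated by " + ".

Greedy algorithm:
largest Fibonacci ≤ 193 is 144; 193 − 144 = 49
largest Fibonacci ≤ 49 is 34; 49 − 34 = 15
largest Fibonacci ≤ 15 is 13; 15 − 13 = 2
largest Fibonacci ≤ 2 is 2; 2 − 2 = 0
So 193 = 144 + 34 + 13 + 2, with no two terms consecutive in the sequence.

144 + 34 + 13 + 2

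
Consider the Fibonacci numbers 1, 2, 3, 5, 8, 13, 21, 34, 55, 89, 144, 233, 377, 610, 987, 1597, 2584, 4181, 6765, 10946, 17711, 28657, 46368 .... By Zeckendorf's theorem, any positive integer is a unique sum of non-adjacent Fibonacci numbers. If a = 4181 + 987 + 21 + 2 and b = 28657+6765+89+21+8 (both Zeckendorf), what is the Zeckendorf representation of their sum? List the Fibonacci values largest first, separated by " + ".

28657 + 10946 + 987 + 89 + 34 + 13 + 5

The two numbers are 5191 and 35540, so their sum is 40731.
Repeatedly subtract the largest Fibonacci number that fits:
largest Fibonacci ≤ 40731 is 28657; 40731 − 28657 = 12074
largest Fibonacci ≤ 12074 is 10946; 12074 − 10946 = 1128
largest Fibonacci ≤ 1128 is 987; 1128 − 987 = 141
largest Fibonacci ≤ 141 is 89; 141 − 89 = 52
largest Fibonacci ≤ 52 is 34; 52 − 34 = 18
largest Fibonacci ≤ 18 is 13; 18 − 13 = 5
largest Fibonacci ≤ 5 is 5; 5 − 5 = 0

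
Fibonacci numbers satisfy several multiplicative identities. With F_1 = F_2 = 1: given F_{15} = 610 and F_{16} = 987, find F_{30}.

By the doubling identity F_{2k} = F_k(2F_{k+1} − F_k): F_{30} = 610·(2·987 − 610) = 610·1364 = 832040.

832040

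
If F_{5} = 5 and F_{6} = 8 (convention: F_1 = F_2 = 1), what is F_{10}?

55

By the doubling identity F_{2k} = F_k(2F_{k+1} − F_k): F_{10} = 5·(2·8 − 5) = 5·11 = 55.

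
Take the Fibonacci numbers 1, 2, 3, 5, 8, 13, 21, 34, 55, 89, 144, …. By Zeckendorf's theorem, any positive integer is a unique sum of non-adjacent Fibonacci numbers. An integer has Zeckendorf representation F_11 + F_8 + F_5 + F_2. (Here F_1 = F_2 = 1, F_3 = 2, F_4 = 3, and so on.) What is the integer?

116

F_11 + F_8 + F_5 + F_2 = 89 + 21 + 5 + 1 = 116.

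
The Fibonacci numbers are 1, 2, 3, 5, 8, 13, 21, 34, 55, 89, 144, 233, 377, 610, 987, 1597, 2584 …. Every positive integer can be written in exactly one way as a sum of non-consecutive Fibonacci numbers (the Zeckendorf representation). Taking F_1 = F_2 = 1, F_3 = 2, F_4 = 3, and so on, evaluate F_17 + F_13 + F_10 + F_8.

F_17 + F_13 + F_10 + F_8 = 1597 + 233 + 55 + 21 = 1906.

1906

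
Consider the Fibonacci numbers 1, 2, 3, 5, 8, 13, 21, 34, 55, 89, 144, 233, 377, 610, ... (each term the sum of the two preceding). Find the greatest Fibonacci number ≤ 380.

377 ≤ 380 < 610, so the largest Fibonacci number not exceeding 380 is 377.

377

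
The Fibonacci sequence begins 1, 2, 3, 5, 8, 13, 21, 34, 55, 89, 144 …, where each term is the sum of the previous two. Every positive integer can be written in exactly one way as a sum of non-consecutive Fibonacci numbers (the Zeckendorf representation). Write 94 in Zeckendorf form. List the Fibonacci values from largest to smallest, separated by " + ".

Greedily peel off the largest Fibonacci term at each step:
94: greatest Fibonacci not exceeding it is 89, leaving 5
5: greatest Fibonacci not exceeding it is 5, leaving 0
So 94 = 89 + 5, with no two terms consecutive in the sequence.

89 + 5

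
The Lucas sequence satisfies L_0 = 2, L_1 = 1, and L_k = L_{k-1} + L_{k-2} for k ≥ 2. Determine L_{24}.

Iterating the recurrence up to L_{20} = 15127 and L_{19} = 9349:
L_{21} = L_{20} + L_{19} = 15127 + 9349 = 24476
L_{22} = L_{21} + L_{20} = 24476 + 15127 = 39603
L_{23} = L_{22} + L_{21} = 39603 + 24476 = 64079
L_{24} = L_{23} + L_{22} = 64079 + 39603 = 103682

103682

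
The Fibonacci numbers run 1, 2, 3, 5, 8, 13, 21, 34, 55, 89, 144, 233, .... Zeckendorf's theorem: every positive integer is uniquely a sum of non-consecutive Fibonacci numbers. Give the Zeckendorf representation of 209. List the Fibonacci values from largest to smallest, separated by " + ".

144 + 55 + 8 + 2

Repeatedly subtract the largest Fibonacci number that fits:
take 144 (≤ 209); 209 − 144 = 65
take 55 (≤ 65); 65 − 55 = 10
take 8 (≤ 10); 10 − 8 = 2
take 2 (≤ 2); 2 − 2 = 0
So 209 = 144 + 55 + 8 + 2, with no two terms consecutive in the sequence.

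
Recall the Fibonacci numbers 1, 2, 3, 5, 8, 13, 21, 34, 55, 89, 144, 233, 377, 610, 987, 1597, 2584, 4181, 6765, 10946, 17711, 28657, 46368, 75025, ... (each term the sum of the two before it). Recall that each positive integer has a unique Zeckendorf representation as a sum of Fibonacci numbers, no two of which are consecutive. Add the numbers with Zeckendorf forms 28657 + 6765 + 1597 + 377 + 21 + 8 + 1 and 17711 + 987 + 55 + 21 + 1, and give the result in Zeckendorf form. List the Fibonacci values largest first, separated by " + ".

46368 + 6765 + 2584 + 377 + 89 + 13 + 5

The two numbers are 37426 and 18775, so their sum is 56201.
Greedily peel off the largest Fibonacci term at each step:
46368 ≤ 56201 < 75025, so take 46368; remainder 9833
6765 ≤ 9833 < 10946, so take 6765; remainder 3068
2584 ≤ 3068 < 4181, so take 2584; remainder 484
377 ≤ 484 < 610, so take 377; remainder 107
89 ≤ 107 < 144, so take 89; remainder 18
13 ≤ 18 < 21, so take 13; remainder 5
5 ≤ 5 < 8, so take 5; remainder 0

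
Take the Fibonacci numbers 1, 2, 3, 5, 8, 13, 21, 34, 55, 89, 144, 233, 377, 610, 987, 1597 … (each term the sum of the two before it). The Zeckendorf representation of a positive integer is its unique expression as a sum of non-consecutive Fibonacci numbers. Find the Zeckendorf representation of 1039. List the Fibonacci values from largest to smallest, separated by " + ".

Greedily peel off the largest Fibonacci term at each step:
subtract 987 from 1039: 52 remains
subtract 34 from 52: 18 remains
subtract 13 from 18: 5 remains
subtract 5 from 5: 0 remains
So 1039 = 987 + 34 + 13 + 5, with no two terms consecutive in the sequence.

987 + 34 + 13 + 5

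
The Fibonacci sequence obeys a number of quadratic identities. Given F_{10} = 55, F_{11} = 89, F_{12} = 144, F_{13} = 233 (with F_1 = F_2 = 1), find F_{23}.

By the addition formula F_{m+n} = F_m F_{n+1} + F_{m−1} F_n with m=13, n=10: F_{23} = 233·89 + 144·55 = 20737 + 7920 = 28657.

28657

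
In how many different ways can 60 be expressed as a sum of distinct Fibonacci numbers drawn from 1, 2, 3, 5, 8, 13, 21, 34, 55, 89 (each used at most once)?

60 = 55+5 = 55+3+2 = 34+21+5 = … (3 more), for 6 in all.

6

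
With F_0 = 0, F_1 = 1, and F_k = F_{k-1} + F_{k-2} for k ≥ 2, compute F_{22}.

Iterating the recurrence up to F_{16} = 987 and F_{15} = 610:
F_{17} = F_{16} + F_{15} = 987 + 610 = 1597
F_{18} = F_{17} + F_{16} = 1597 + 987 = 2584
F_{19} = F_{18} + F_{17} = 2584 + 1597 = 4181
F_{20} = F_{19} + F_{18} = 4181 + 2584 = 6765
F_{21} = F_{20} + F_{19} = 6765 + 4181 = 10946
F_{22} = F_{21} + F_{20} = 10946 + 6765 = 17711

17711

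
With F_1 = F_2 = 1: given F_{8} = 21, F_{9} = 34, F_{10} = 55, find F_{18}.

By the addition formula F_{m+n} = F_m F_{n+1} + F_{m−1} F_n with m=10, n=8: F_{18} = 55·34 + 34·21 = 1870 + 714 = 2584.

2584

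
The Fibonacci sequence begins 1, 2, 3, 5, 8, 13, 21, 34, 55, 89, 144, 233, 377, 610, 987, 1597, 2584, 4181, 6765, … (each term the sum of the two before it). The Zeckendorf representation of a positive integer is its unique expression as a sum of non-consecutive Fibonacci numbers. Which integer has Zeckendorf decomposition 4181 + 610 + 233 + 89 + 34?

4181 + 610 + 233 + 89 + 34 = 5147.

5147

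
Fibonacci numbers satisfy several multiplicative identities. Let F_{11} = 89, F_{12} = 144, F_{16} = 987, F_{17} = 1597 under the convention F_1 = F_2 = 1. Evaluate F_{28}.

By the addition formula F_{m+n} = F_m F_{n+1} + F_{m−1} F_n with m=12, n=16: F_{28} = 144·1597 + 89·987 = 229968 + 87843 = 317811.

317811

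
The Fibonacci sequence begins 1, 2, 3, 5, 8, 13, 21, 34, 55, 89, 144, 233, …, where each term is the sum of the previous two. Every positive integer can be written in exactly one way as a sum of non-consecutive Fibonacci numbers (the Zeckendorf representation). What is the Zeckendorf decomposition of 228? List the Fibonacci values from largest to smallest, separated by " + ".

Greedy algorithm:
228: greatest Fibonacci not exceeding it is 144, leaving 84
84: greatest Fibonacci not exceeding it is 55, leaving 29
29: greatest Fibonacci not exceeding it is 21, leaving 8
8: greatest Fibonacci not exceeding it is 8, leaving 0
So 228 = 144 + 55 + 21 + 8, with no two terms consecutive in the sequence.

144 + 55 + 21 + 8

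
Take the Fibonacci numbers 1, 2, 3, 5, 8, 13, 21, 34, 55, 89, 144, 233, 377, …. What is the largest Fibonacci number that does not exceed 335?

233

233 ≤ 335 < 377, so the largest Fibonacci number not exceeding 335 is 233.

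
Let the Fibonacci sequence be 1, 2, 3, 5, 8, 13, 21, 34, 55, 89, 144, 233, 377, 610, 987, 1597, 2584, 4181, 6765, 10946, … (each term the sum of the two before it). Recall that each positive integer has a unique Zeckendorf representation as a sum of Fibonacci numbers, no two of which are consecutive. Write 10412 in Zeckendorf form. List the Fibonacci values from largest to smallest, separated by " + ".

6765 + 2584 + 987 + 55 + 21

Greedily peel off the largest Fibonacci term at each step:
10412: greatest Fibonacci not exceeding it is 6765, leaving 3647
3647: greatest Fibonacci not exceeding it is 2584, leaving 1063
1063: greatest Fibonacci not exceeding it is 987, leaving 76
76: greatest Fibonacci not exceeding it is 55, leaving 21
21: greatest Fibonacci not exceeding it is 21, leaving 0
So 10412 = 6765 + 2584 + 987 + 55 + 21, with no two terms consecutive in the sequence.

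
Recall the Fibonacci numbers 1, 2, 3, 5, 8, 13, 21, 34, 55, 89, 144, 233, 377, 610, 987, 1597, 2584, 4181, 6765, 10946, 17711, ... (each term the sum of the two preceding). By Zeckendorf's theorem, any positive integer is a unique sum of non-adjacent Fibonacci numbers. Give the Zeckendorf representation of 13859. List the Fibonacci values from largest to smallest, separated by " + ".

10946 + 2584 + 233 + 89 + 5 + 2

Repeatedly subtract the largest Fibonacci number that fits:
subtract 10946 from 13859: 2913 remains
subtract 2584 from 2913: 329 remains
subtract 233 from 329: 96 remains
subtract 89 from 96: 7 remains
subtract 5 from 7: 2 remains
subtract 2 from 2: 0 remains
So 13859 = 10946 + 2584 + 233 + 89 + 5 + 2, with no two terms consecutive in the sequence.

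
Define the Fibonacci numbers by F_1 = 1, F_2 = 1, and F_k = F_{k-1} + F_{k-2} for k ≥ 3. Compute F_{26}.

Iterating the recurrence up to F_{22} = 17711 and F_{21} = 10946:
F_{23} = F_{22} + F_{21} = 17711 + 10946 = 28657
F_{24} = F_{23} + F_{22} = 28657 + 17711 = 46368
F_{25} = F_{24} + F_{23} = 46368 + 28657 = 75025
F_{26} = F_{25} + F_{24} = 75025 + 46368 = 121393

121393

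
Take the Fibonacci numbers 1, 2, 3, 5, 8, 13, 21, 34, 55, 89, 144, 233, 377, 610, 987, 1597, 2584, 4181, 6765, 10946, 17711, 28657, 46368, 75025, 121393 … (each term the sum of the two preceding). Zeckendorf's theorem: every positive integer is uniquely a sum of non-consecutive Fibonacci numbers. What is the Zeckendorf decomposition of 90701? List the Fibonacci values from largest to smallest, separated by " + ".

75025 + 10946 + 4181 + 377 + 144 + 21 + 5 + 2

Greedy algorithm:
largest Fibonacci ≤ 90701 is 75025; 90701 − 75025 = 15676
largest Fibonacci ≤ 15676 is 10946; 15676 − 10946 = 4730
largest Fibonacci ≤ 4730 is 4181; 4730 − 4181 = 549
largest Fibonacci ≤ 549 is 377; 549 − 377 = 172
largest Fibonacci ≤ 172 is 144; 172 − 144 = 28
largest Fibonacci ≤ 28 is 21; 28 − 21 = 7
largest Fibonacci ≤ 7 is 5; 7 − 5 = 2
largest Fibonacci ≤ 2 is 2; 2 − 2 = 0
So 90701 = 75025 + 10946 + 4181 + 377 + 144 + 21 + 5 + 2, with no two terms consecutive in the sequence.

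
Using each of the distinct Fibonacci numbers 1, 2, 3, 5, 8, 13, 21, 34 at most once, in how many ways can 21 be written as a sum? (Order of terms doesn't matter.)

4

Each representation comes from the Zeckendorf form by replacing some F_k with F_{k−1} + F_{k−2} where possible.
21 = 21 = 13+8 = 13+5+3 = 13+5+2+1 — 4 representations.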